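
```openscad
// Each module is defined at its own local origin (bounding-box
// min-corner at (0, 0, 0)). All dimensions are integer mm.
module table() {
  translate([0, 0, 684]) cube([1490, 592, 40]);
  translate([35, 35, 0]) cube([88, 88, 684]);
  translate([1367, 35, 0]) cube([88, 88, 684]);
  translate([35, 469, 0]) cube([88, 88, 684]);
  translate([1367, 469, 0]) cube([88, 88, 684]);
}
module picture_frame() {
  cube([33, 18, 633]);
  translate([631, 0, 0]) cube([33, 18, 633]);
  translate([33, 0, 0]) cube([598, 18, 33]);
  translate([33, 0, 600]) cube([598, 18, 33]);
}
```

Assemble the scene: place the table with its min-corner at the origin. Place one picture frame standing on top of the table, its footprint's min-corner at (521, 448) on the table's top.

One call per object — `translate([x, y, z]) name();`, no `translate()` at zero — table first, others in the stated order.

table();
translate([521, 448, 724]) picture_frame();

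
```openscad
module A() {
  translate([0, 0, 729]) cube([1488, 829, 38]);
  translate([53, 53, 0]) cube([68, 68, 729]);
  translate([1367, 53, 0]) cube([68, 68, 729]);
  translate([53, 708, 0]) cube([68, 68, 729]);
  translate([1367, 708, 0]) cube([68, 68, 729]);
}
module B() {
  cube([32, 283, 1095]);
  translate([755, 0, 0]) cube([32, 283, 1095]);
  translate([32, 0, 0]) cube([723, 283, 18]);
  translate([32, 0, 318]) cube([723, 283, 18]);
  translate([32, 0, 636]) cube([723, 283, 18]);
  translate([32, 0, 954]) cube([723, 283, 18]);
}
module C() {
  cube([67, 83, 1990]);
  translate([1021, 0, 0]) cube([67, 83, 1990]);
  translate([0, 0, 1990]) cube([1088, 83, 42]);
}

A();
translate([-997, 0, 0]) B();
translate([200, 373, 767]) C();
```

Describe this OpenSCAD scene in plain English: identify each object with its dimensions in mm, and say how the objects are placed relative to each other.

A is a table with a 1488×829 mm rectangular top, 38 mm thick, top surface at z = 767 mm, supported by four 68×68 mm square legs, each inset 53 mm from the nearest pair of top edges, running from the floor.

B is an open bookshelf. Two side panels, each 32 mm thick, 283 mm deep and 1095 mm tall, stand 787 mm apart (outside-to-outside). Between them sit 4 shelves, each 18 mm thick and 283 mm deep, spanning the full gap between the sides. The bottom shelf rests on the floor (its underside at z = 0) and the clear gap between one shelf's top and the next shelf's underside is 300 mm.

C is a door frame. The clear opening is 954 mm wide and 1990 mm high. Two 67 mm wide jambs, 83 mm deep, stand either side of the opening from the floor to the top of the opening. A 42 mm thick head sits across the top of both jambs, spanning the full outside width of the frame.

The bookshelf is on the floor beside the table on its −x side. The door frame is on top of the table, centred.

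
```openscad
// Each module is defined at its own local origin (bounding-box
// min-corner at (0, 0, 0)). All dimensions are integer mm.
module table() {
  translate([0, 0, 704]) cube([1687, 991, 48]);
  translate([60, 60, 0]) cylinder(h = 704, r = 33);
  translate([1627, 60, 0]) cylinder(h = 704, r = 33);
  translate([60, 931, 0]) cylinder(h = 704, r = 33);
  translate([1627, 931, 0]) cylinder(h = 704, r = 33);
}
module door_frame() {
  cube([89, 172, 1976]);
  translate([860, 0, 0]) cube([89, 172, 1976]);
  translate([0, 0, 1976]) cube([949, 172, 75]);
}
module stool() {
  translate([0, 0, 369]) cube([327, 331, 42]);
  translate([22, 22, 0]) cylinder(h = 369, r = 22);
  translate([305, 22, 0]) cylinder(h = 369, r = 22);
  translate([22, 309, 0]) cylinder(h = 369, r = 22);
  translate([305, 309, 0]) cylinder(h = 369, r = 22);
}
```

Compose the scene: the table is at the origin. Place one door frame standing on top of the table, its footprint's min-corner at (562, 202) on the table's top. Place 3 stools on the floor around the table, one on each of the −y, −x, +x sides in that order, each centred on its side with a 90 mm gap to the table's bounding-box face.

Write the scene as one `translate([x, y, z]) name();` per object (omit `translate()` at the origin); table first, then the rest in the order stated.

table();
translate([562, 202, 752]) door_frame();
translate([680, -421, 0]) stool();
translate([-417, 330, 0]) stool();
translate([1777, 330, 0]) stool();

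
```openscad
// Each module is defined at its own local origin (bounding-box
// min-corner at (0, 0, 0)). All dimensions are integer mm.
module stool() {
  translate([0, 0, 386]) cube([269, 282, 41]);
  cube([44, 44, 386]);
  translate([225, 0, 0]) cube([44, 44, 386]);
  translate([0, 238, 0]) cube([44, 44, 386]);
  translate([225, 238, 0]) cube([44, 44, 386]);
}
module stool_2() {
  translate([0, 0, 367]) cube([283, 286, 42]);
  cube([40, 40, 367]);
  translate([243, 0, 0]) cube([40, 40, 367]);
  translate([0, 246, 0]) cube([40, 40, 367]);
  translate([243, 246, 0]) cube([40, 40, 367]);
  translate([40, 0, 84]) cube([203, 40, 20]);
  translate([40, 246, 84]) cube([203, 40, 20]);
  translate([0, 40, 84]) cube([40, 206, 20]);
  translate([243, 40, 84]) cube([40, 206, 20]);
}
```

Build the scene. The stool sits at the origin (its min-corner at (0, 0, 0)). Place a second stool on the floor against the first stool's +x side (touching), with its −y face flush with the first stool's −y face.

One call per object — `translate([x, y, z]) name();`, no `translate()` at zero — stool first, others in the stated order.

stool();
translate([269, 0, 0]) stool_2();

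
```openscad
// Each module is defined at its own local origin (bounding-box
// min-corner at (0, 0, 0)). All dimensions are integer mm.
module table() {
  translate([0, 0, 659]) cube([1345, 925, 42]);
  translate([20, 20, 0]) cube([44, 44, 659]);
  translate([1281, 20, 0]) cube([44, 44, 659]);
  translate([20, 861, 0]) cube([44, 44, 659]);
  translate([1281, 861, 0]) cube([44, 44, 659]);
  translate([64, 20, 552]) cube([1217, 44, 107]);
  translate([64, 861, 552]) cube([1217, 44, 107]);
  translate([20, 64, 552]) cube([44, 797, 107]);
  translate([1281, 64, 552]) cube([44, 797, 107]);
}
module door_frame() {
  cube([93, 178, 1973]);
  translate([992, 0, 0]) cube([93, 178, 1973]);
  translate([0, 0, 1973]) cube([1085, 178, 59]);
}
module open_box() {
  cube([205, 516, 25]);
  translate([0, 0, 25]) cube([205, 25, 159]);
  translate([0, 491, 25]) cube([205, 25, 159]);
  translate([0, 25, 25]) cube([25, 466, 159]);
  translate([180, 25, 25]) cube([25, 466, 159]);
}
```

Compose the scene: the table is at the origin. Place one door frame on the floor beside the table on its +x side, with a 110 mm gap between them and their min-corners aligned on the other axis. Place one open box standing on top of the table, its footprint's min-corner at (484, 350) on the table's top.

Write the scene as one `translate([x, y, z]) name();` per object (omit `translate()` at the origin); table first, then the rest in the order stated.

table();
translate([1455, 0, 0]) door_frame();
translate([484, 350, 701]) open_box();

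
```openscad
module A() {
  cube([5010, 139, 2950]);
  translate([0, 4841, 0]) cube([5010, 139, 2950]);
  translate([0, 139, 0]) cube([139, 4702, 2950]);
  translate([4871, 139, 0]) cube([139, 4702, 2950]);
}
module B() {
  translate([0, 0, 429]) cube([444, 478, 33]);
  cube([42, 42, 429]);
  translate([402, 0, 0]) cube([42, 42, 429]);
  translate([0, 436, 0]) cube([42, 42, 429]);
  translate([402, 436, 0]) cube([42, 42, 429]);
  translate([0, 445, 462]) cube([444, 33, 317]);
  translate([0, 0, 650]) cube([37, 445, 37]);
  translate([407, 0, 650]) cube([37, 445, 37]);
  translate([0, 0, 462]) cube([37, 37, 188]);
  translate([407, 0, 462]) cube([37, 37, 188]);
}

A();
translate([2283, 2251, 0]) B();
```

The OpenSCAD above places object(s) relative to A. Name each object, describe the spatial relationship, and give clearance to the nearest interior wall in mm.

A is a house frame. B is a chair. The chair sits inside the house frame, centred. The clearance to the nearest interior wall is 2112 mm.

Clearances: x = 2144, y = 2112; minimum 2112 mm.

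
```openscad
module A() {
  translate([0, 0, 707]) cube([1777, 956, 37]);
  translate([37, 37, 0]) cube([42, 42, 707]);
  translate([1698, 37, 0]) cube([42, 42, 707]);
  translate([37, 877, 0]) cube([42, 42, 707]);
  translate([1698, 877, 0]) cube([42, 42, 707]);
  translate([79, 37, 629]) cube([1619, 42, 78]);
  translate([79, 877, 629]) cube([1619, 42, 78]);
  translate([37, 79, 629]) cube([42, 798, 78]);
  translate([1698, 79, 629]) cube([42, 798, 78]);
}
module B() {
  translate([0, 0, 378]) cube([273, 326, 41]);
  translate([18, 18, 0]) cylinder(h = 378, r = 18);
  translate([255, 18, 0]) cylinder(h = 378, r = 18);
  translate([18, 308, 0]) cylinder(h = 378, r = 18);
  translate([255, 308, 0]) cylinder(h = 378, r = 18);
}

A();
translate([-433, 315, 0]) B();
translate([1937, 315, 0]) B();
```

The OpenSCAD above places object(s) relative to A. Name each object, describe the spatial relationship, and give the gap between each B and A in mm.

Each stool's nearest face is 160 mm from the table's bounding box.

A is a table. B is a stool. Two stools sit around the table at the −x, +x sides. The gap between each stool and the table is 160 mm.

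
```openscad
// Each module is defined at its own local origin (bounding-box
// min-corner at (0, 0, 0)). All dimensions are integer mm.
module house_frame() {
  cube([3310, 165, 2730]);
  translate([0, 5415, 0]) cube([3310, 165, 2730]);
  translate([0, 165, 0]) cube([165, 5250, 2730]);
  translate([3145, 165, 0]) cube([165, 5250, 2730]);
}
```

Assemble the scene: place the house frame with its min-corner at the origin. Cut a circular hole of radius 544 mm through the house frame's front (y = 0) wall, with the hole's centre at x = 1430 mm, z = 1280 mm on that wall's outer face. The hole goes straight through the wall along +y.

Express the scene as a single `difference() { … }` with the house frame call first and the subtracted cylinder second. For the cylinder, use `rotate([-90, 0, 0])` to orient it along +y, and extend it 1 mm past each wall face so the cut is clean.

difference() {
  house_frame();
  translate([1430, -1, 1280]) rotate([-90, 0, 0]) cylinder(h = 167, r = 544);
}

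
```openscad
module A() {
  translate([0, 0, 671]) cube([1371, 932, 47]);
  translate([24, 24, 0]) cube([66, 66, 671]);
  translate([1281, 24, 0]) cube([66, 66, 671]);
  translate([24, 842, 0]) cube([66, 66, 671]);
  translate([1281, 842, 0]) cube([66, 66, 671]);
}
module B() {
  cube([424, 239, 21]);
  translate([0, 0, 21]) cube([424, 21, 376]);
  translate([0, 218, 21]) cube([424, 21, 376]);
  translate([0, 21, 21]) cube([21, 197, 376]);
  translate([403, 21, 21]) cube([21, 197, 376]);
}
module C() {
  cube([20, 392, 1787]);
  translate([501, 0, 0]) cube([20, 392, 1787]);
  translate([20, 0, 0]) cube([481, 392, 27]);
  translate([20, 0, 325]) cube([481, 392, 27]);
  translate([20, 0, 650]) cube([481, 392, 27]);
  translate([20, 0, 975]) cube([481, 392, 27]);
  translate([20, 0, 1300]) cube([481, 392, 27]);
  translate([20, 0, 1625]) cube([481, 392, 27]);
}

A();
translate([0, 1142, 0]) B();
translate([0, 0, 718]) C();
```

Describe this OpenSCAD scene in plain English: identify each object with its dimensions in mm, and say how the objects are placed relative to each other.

A is a table with a 1371×932 mm rectangular top, 47 mm thick, top surface at z = 718 mm, supported by four 66×66 mm square legs, each inset 24 mm from the nearest pair of top edges, running from the floor.

B is an open-topped rectangular box: outside dimensions 424×239×397 mm, with a uniform wall and base thickness of 21 mm. The base is a full 424×239 slab on the floor; four walls sit on top of the base. The front and back walls (the −y and +y sides) span the full width; the two side walls fit between them.

C is a bookshelf 521 mm wide overall, 392 mm deep and 1787 mm tall. The two sides are 20 mm thick vertical panels. 6 horizontal shelves of 27 mm thickness span between the inner faces of the sides; the lowest shelf sits on the floor and shelves are stacked with a clear vertical gap of 298 mm between each pair.

The open box is on the floor beside the table on its +y side. The bookshelf is on top of the table.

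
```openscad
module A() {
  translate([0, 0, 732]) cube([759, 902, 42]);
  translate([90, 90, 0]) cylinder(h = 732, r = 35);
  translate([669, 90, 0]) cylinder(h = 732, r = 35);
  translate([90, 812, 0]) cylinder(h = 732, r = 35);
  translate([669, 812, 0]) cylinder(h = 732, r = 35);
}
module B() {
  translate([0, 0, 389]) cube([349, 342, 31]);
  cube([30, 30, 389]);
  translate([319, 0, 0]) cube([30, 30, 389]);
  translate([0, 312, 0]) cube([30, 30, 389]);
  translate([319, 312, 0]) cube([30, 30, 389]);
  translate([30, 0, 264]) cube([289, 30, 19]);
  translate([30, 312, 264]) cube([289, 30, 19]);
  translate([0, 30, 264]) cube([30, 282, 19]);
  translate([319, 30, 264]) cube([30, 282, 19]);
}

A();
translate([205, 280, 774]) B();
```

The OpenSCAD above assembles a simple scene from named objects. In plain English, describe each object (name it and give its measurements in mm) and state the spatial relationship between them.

A is a table with a 759×902 mm rectangular top, 42 mm thick, top surface at z = 774 mm, supported by four round legs of 70 mm diameter, each leg's bounding box inset 55 mm from the nearest pair of top edges, running from the floor.

B is a simple wooden stool: a rectangular seat 349 mm (x) by 342 mm (y), 31 mm thick, top face at z = 420 mm, on four square legs, each 30×30 mm in cross-section. The legs rest on z = 0, each flush with a corner of the seat. Four stretchers, 30 mm wide and 19 mm tall, connect adjacent legs with their undersides at z = 264 mm, each running between the inner faces of the legs it joins and aligned with the legs' outer faces on the other axis.

The stool is on top of the table, centred.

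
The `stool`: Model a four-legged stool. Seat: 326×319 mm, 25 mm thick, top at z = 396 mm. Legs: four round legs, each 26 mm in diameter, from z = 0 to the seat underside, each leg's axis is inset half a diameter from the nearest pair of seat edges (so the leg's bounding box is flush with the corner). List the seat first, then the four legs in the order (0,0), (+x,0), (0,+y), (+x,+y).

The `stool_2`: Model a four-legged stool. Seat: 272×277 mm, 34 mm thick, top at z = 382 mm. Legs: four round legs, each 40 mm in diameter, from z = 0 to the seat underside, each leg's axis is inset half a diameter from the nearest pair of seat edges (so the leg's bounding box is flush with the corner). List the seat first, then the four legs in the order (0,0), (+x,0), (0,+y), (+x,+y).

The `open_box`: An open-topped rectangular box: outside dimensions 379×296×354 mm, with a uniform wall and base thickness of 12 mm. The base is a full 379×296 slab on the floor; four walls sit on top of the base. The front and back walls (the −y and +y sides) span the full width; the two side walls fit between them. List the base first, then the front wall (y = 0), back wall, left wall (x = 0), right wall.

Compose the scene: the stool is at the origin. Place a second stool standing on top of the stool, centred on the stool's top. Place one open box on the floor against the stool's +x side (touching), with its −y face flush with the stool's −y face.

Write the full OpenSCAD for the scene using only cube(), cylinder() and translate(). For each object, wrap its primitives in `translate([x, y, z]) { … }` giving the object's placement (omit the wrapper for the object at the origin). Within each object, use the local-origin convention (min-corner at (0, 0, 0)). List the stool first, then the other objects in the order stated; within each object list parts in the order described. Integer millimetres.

translate([0, 0, 371]) cube([326, 319, 25]);
translate([13, 13, 0]) cylinder(h = 371, r = 13);
translate([313, 13, 0]) cylinder(h = 371, r = 13);
translate([13, 306, 0]) cylinder(h = 371, r = 13);
translate([313, 306, 0]) cylinder(h = 371, r = 13);
translate([27, 21, 396]) {
  translate([0, 0, 348]) cube([272, 277, 34]);
  translate([20, 20, 0]) cylinder(h = 348, r = 20);
  translate([252, 20, 0]) cylinder(h = 348, r = 20);
  translate([20, 257, 0]) cylinder(h = 348, r = 20);
  translate([252, 257, 0]) cylinder(h = 348, r = 20);
}
translate([326, 0, 0]) {
  cube([379, 296, 12]);
  translate([0, 0, 12]) cube([379, 12, 342]);
  translate([0, 284, 12]) cube([379, 12, 342]);
  translate([0, 12, 12]) cube([12, 272, 342]);
  translate([367, 12, 12]) cube([12, 272, 342]);
}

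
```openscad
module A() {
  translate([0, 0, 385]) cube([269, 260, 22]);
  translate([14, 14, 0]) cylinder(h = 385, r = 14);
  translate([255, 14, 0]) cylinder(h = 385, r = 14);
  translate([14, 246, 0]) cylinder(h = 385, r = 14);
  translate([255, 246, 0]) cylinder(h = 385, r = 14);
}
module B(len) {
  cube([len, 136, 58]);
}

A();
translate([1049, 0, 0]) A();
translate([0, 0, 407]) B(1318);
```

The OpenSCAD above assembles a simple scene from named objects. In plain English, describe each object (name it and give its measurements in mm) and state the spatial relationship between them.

A is a four-legged stool. The seat is a 269×260×22 mm slab whose top surface is at z = 407 mm; four round legs, each 28 mm in diameter, run from the floor (z = 0) to the underside of the seat, each leg's axis is inset half a diameter from the nearest pair of seat edges (so the leg's bounding box is flush with the corner).

B is a rectangular beam 1318 mm long (x), 136 mm deep (y), 58 mm thick (z).

The beam spans the tops of two stools placed 780 mm apart, resting at z = 407 mm.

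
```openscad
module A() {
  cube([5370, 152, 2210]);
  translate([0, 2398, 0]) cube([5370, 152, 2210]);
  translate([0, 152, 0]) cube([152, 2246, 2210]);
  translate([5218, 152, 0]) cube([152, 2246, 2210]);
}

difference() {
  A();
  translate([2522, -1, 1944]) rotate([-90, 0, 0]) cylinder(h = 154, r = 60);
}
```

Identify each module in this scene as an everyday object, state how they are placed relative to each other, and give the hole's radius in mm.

The subtracted cylinder has r = 60 mm.

A is a house frame. The house frame has a circular hole through its front wall. The hole's radius is 60 mm.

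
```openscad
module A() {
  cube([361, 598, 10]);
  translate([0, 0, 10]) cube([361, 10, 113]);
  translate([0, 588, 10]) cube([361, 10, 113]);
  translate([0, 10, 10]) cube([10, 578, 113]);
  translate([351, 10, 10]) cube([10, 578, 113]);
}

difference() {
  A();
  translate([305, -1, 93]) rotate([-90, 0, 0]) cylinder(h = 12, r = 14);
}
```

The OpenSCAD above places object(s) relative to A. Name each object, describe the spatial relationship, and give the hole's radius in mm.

The subtracted cylinder has r = 14 mm.

A is an open box. The open box has a circular hole through its front wall. The hole's radius is 14 mm.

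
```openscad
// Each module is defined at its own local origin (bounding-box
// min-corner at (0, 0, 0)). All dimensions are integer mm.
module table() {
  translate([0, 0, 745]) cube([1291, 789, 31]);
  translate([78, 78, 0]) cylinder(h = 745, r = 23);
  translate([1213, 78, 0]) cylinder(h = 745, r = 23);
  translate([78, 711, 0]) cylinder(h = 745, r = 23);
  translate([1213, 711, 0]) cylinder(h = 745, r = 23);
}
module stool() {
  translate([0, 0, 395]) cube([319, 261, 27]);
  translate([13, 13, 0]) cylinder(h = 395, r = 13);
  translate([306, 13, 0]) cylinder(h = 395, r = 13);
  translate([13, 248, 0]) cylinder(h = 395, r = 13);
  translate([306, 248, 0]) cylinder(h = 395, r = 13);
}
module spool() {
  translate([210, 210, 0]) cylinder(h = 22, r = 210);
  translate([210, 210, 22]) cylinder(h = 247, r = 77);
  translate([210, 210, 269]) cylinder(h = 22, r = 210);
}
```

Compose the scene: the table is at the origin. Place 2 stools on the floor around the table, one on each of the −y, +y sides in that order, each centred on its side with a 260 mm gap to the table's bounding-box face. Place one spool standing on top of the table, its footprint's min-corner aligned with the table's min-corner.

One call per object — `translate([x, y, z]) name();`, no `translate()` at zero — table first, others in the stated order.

table();
translate([486, -521, 0]) stool();
translate([486, 1049, 0]) stool();
translate([0, 0, 776]) spool();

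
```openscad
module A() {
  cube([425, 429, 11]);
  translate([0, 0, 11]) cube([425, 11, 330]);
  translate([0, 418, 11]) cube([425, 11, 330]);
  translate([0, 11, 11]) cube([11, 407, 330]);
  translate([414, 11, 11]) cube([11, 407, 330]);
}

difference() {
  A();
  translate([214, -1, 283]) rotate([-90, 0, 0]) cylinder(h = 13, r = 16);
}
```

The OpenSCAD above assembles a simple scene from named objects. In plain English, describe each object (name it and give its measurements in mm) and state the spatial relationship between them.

A is an open storage box with external size 425×429×341 mm and wall thickness 11 mm (the base is also 11 mm thick). The base covers the whole footprint; the four walls stand on the base, with the y-facing walls full-width and the x-facing walls fitting between their inner faces.

The open box has a circular hole of radius 16 mm through its front wall, centred at (x = 214, z = 283).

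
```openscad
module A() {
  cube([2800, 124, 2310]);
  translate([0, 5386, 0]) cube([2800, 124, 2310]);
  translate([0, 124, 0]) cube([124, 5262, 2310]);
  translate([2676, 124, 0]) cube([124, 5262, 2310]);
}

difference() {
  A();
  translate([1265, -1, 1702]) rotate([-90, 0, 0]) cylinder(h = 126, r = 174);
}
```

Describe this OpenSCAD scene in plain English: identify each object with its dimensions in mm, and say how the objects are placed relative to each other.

A is the wall frame of a small rectangular building: four walls, each 2310 mm tall and 124 mm thick, enclosing a footprint 2800 mm (x) by 5510 mm (y) outside-to-outside, with no floor or roof. The front and back walls (the −y and +y sides) span the full width; the two side walls fit between them.

The house frame has a circular hole of radius 174 mm through its front wall, centred at (x = 1265, z = 1702).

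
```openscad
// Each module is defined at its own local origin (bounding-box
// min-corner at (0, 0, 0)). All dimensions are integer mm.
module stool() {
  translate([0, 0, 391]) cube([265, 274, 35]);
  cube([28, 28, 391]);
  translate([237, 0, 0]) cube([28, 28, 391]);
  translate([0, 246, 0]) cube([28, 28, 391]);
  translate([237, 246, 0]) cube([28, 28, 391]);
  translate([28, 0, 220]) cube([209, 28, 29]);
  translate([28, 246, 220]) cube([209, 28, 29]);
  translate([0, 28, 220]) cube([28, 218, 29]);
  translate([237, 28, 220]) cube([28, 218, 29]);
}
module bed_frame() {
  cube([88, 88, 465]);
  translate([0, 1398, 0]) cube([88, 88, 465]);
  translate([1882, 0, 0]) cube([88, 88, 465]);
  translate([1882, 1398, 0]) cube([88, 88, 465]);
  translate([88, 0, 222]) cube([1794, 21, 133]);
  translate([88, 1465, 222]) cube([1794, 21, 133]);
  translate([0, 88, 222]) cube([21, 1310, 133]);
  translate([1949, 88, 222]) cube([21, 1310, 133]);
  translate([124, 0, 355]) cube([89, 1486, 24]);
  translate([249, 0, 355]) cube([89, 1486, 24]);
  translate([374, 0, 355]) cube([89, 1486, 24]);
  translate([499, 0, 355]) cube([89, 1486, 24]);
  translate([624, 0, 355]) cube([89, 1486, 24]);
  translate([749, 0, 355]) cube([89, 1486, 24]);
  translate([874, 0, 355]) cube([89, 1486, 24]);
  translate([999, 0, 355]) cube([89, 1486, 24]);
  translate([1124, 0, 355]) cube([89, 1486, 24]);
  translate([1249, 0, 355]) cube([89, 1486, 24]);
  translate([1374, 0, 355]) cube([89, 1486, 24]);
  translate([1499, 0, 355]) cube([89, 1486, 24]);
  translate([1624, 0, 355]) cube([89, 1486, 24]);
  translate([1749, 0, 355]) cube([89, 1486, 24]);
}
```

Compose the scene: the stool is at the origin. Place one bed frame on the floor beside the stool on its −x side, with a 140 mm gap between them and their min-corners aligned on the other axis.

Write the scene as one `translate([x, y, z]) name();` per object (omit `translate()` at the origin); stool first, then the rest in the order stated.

stool();
translate([-2110, 0, 0]) bed_frame();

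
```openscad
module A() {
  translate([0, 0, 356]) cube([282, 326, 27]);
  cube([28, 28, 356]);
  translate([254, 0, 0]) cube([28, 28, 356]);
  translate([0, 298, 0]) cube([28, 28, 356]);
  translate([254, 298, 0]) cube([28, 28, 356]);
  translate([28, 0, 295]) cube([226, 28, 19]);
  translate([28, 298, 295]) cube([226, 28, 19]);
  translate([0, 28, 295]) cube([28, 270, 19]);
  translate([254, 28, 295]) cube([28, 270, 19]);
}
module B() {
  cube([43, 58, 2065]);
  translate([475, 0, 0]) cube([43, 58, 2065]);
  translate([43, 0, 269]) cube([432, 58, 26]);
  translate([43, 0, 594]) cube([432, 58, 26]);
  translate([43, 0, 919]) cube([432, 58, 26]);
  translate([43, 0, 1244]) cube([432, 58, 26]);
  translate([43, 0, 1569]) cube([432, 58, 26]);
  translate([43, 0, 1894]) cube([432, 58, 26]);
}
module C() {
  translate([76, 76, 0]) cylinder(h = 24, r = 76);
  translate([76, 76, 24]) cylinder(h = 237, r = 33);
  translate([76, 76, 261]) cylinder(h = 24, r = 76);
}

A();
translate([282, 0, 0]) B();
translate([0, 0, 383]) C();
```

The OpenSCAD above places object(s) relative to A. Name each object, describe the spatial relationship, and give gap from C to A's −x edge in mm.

A is a stool. B is a ladder. C is a spool. The ladder is against the stool's +x side, with their −y faces flush. The spool is on top of the stool. The gap from the spool to the stool's −x edge is 0 mm.

The spool's min-x is at 0; the stool's min-x is 0; gap = 0 mm.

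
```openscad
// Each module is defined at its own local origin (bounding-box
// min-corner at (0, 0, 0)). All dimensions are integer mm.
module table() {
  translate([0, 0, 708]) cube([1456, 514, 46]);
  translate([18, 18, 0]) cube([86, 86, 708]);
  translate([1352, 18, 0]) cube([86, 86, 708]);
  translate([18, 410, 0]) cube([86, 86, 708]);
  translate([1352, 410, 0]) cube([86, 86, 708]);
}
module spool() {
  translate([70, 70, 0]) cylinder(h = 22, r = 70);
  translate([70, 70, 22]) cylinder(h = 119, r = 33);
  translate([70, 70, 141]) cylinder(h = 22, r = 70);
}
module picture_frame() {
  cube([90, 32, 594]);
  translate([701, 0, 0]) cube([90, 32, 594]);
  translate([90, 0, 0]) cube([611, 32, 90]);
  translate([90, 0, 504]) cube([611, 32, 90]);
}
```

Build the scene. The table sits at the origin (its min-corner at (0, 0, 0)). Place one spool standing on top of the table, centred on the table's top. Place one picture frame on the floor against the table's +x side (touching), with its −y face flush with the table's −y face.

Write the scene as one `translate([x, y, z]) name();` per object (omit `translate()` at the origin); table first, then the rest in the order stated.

table();
translate([658, 187, 754]) spool();
translate([1456, 0, 0]) picture_frame();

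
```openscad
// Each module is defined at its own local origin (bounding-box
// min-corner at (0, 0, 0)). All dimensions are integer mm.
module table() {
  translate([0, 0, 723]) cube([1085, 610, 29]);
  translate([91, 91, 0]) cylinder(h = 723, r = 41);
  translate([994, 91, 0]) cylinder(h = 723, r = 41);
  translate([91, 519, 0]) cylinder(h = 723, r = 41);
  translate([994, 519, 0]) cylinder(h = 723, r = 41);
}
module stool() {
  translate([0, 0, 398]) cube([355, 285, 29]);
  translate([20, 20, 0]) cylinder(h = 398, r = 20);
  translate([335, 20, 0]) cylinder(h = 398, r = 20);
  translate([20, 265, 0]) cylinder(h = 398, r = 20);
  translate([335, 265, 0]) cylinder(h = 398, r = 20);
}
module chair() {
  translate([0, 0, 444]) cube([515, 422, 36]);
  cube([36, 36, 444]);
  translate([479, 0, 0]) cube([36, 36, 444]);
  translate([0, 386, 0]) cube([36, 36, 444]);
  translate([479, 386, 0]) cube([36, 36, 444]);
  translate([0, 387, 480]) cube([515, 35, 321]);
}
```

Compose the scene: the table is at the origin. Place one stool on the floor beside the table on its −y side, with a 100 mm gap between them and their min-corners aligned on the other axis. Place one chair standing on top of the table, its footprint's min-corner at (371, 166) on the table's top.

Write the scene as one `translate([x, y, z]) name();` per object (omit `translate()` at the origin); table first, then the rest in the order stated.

table();
translate([0, -385, 0]) stool();
translate([371, 166, 752]) chair();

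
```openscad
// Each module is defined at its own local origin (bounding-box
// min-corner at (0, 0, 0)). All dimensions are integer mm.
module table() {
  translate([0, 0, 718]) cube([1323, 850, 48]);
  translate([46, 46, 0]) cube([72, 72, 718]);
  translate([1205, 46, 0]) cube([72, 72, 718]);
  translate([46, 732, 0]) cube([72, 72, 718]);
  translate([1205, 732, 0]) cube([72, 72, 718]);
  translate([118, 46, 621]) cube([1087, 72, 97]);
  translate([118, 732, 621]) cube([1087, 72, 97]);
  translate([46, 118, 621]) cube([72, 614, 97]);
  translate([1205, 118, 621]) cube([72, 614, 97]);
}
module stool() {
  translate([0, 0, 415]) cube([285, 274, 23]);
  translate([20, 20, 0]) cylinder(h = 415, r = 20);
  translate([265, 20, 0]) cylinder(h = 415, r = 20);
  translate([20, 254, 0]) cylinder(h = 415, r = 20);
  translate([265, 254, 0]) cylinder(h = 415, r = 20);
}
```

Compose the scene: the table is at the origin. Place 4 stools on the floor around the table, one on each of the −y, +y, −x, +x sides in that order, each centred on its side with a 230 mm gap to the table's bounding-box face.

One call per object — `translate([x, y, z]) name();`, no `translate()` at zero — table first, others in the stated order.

table();
translate([519, -504, 0]) stool();
translate([519, 1080, 0]) stool();
translate([-515, 288, 0]) stool();
translate([1553, 288, 0]) stool();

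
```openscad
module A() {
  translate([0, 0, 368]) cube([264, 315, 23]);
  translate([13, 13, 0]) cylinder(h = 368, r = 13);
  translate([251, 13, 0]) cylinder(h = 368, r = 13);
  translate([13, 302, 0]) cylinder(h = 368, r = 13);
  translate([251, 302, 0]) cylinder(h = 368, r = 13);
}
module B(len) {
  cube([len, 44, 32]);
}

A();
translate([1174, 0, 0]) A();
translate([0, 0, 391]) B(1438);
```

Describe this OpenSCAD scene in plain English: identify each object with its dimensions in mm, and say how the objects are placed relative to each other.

A is a simple wooden stool: a rectangular seat 264 mm (x) by 315 mm (y), 23 mm thick, top face at z = 391 mm, on four round legs, each 26 mm in diameter. The legs rest on z = 0, each leg's axis is inset half a diameter from the nearest pair of seat edges (so the leg's bounding box is flush with the corner).

B is a rectangular beam 1438 mm long (x), 44 mm deep (y), 32 mm thick (z).

The beam spans the tops of two stools placed 910 mm apart, resting at z = 391 mm.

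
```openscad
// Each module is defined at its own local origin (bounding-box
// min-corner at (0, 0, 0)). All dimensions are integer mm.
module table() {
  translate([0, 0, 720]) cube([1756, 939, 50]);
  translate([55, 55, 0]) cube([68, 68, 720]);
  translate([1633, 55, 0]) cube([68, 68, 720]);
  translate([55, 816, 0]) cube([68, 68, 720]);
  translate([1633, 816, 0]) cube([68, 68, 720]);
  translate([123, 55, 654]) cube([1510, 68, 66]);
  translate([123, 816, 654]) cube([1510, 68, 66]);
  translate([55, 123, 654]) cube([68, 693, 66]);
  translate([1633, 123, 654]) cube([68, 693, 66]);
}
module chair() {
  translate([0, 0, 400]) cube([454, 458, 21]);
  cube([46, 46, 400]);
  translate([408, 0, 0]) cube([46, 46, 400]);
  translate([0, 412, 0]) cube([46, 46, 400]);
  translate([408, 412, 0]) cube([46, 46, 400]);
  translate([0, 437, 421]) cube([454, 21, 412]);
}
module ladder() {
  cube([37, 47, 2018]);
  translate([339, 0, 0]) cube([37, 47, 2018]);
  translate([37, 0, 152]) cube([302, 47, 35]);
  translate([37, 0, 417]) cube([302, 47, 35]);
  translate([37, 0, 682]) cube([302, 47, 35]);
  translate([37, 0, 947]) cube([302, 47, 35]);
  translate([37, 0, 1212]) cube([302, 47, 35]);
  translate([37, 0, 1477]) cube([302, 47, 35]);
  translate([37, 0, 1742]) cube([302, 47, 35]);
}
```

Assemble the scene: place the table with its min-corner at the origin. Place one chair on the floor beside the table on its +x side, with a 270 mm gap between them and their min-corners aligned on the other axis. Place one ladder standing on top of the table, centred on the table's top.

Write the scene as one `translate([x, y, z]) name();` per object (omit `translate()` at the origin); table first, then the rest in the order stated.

table();
translate([2026, 0, 0]) chair();
translate([690, 446, 770]) ladder();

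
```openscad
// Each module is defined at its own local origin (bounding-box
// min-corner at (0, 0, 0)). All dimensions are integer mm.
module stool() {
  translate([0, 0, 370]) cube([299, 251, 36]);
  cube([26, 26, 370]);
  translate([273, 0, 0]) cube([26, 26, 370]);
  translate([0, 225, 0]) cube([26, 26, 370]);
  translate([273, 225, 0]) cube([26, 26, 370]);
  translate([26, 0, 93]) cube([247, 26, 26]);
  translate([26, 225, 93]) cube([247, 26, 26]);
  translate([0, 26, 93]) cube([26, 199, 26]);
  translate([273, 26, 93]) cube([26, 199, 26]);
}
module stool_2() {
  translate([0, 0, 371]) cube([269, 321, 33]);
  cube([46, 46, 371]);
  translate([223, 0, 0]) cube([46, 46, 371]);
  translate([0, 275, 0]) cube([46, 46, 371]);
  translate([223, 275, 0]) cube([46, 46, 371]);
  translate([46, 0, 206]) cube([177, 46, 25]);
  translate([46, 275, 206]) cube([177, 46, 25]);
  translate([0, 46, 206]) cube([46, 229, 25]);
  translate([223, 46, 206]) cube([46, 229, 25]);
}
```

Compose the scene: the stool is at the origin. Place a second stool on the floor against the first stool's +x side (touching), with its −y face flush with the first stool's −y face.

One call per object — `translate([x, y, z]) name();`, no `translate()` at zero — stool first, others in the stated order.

stool();
translate([299, 0, 0]) stool_2();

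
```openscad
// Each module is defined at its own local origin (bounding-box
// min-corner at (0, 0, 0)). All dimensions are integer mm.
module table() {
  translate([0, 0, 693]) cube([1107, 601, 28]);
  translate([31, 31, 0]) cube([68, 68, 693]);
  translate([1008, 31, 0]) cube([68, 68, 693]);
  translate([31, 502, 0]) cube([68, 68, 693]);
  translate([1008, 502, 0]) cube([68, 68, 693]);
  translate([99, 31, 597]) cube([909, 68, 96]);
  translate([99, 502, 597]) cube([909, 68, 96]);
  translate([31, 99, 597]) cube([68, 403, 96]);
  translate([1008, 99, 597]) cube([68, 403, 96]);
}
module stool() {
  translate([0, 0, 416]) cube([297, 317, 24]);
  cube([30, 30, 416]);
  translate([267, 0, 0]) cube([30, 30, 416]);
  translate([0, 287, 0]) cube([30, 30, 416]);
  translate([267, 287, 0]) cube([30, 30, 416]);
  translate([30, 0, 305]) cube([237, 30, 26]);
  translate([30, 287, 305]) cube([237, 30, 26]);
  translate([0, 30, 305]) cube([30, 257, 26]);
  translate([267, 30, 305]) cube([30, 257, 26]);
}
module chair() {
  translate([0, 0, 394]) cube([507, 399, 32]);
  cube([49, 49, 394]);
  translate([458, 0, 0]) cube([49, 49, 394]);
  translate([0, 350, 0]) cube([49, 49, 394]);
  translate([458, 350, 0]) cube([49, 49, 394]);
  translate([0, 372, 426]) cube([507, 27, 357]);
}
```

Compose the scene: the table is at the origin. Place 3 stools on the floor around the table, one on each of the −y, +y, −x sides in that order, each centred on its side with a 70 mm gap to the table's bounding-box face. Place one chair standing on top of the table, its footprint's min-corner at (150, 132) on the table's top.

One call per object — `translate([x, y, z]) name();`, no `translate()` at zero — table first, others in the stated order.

table();
translate([405, -387, 0]) stool();
translate([405, 671, 0]) stool();
translate([-367, 142, 0]) stool();
translate([150, 132, 721]) chair();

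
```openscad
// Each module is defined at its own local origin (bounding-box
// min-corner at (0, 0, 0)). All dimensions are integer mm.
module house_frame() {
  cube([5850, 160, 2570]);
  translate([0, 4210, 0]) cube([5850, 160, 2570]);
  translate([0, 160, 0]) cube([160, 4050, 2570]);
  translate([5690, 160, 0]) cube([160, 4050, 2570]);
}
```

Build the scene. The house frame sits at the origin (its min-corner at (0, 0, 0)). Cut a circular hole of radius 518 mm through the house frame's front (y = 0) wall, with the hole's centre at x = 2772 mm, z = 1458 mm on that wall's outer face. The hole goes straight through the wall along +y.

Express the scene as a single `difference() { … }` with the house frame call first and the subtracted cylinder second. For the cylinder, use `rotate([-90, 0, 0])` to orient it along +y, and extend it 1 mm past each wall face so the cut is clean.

difference() {
  house_frame();
  translate([2772, -1, 1458]) rotate([-90, 0, 0]) cylinder(h = 162, r = 518);
}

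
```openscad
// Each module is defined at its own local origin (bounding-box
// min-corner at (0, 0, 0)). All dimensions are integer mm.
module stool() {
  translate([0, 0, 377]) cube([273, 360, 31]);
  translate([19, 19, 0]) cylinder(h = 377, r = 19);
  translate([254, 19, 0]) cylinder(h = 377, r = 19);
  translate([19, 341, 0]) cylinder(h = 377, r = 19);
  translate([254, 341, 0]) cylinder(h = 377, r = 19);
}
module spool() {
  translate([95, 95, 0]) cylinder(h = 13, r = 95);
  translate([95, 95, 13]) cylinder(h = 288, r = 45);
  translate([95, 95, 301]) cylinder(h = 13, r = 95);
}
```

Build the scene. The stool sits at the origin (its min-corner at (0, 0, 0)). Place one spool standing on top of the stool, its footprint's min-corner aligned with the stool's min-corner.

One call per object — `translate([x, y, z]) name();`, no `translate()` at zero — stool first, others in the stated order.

stool();
translate([0, 0, 408]) spool();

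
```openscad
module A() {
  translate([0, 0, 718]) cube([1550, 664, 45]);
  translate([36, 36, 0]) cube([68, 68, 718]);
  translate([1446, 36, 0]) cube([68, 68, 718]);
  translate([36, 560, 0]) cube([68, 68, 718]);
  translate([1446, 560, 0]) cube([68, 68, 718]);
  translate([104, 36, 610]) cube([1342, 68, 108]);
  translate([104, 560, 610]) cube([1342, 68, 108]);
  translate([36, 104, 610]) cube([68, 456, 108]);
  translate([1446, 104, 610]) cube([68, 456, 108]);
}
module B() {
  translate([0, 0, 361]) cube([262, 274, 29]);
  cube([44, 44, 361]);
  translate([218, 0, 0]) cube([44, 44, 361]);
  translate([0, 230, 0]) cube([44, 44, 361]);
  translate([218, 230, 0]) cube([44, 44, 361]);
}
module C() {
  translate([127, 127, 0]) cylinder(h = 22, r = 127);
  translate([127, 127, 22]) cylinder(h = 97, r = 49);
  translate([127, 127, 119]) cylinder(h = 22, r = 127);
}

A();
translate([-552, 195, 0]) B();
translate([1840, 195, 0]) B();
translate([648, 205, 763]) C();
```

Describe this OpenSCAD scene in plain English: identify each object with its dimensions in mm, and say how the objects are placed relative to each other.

A is a table with a 1550×664 mm rectangular top, 45 mm thick, top surface at z = 763 mm, supported by four 68×68 mm square legs, each inset 36 mm from the nearest pair of top edges, running from the floor. Four apron rails, 68 mm thick and 108 mm tall, run between adjacent legs with their top edges flush with the underside of the top and their outer faces flush with the legs' outer faces.

B is a four-legged stool. The seat is 262×274 mm, 29 mm thick, top at z = 390 mm. It stands on four square legs, each 44×44 mm in cross-section, from z = 0 to the seat underside, each flush with a corner of the seat.

C is a spool: two coaxial disc flanges of radius 127 mm and thickness 22 mm, joined by a core cylinder of radius 49 mm and height 97 mm. The lower flange rests on z = 0 and the three cylinders share a vertical axis.

Two stools sit around the table at the −x, +x sides. The spool is on top of the table, centred.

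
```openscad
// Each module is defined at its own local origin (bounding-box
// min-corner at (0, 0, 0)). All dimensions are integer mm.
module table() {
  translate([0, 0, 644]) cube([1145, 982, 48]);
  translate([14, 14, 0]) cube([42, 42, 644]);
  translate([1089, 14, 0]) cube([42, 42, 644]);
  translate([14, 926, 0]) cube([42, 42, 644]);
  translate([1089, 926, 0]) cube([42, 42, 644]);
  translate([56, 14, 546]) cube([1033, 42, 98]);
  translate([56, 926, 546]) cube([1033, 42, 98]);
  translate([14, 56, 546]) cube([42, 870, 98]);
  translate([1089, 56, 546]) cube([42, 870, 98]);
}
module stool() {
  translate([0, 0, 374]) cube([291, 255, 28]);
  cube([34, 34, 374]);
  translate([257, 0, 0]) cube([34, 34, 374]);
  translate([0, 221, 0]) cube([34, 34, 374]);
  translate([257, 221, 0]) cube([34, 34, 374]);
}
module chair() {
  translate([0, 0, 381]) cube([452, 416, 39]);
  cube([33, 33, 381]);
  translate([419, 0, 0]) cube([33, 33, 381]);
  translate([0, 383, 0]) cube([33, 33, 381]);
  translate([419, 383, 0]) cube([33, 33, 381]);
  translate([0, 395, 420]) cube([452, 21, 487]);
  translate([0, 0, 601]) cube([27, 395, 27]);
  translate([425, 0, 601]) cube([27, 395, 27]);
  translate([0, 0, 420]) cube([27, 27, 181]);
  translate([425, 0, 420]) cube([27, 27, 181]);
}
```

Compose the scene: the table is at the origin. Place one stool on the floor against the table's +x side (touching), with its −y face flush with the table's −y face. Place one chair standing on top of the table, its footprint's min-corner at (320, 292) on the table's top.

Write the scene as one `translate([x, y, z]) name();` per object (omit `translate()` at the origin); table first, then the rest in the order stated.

table();
translate([1145, 0, 0]) stool();
translate([320, 292, 692]) chair();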